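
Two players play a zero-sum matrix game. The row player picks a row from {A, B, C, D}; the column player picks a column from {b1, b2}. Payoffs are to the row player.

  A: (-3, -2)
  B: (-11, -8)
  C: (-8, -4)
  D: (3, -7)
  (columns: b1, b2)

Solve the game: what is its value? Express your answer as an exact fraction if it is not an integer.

-27/11

Row minima: A → -3, B → -11, C → -8, D → -7; maximin = -3.
Column maxima: b1 → 3, b2 → -2; minimax = -2.
-3 ≠ -2, so there is no saddle point; optimal play is mixed.
B is strictly dominated by A, so the row player never plays it.
C is strictly dominated by A, so the row player never plays it.
On the remaining 2×2 (A, D vs b1, b2):
Let the row player play A with probability p. Expected payoff against b1: (-3)p + 3(1−p) = −6p + 3; against b2: (-2)p + (-7)(1−p) = 5p − 7.
Setting these equal: −6p + 3 = 5p − 7 ⇒ −11p = -10 ⇒ p = 10/11, and the value is (-6)·(10/11) + 3 = -27/11.
For the column player: with q = P(b1), equating A's and D's payoffs gives −q − 2 = 10q − 7 ⇒ q = 5/11.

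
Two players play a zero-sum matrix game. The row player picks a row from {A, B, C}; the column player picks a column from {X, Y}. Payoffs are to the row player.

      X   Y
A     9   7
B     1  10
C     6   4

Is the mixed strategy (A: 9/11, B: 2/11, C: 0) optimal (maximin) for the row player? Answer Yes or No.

Against X this mix gives (9/11)·9 + (2/11)·1 = 83/11.
Against Y this mix gives (9/11)·7 + (2/11)·10 = 83/11.
All of the column player's active replies (X, Y) yield 83/11, and no column does worse for the row player. The mix makes the column player indifferent and guarantees 83/11, so it is optimal.

Yes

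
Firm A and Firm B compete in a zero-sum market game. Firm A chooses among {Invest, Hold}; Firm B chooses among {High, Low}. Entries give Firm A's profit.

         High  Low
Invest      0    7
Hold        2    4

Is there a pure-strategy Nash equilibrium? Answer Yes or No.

Row minima: Invest → 0, Hold → 2; maximin = 2.
Column maxima: High → 2, Low → 7; minimax = 2.
maximin = minimax = 2, so a saddle point exists.

Yes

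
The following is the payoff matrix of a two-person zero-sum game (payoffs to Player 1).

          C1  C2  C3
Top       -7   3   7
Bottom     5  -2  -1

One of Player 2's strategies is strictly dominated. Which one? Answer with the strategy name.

C2 holds Player 1's payoff strictly below C3 in every row: 3 < 7, -2 < -1.
So C3 is strictly dominated for Player 2.

C3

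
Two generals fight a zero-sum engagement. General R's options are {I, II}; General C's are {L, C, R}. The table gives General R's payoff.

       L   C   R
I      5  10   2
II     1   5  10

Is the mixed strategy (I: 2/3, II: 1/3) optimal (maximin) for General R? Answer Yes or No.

No

Against L this mix gives (2/3)·5 + (1/3)·1 = 11/3.
Against C this mix gives (2/3)·10 + (1/3)·5 = 25/3.
Against R this mix gives (2/3)·2 + (1/3)·10 = 14/3.
General C will play L, holding General R to 11/3. Shifting weight toward the row that does better against L would raise this floor (the equalizing mix achieves 4 against both L and R), so the proposed strategy is not optimal.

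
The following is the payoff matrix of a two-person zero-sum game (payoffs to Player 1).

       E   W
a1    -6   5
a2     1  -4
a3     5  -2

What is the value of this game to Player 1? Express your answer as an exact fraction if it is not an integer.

13/18

Row minima: a1 → -6, a2 → -4, a3 → -2; maximin = -2.
Column maxima: E → 5, W → 5; minimax = 5.
-2 ≠ 5, so there is no saddle point; optimal play is mixed.
a2 is strictly dominated by a3, so Player 1 never plays it.
On the remaining 2×2 (a1, a3 vs E, W):
Let Player 1 play a1 with probability p. Expected payoff against E: (-6)p + 5(1−p) = −11p + 5; against W: 5p + (-2)(1−p) = 7p − 2.
Setting these equal: −11p + 5 = 7p − 2 ⇒ −18p = -7 ⇒ p = 7/18, and the value is (-11)·(7/18) + 5 = 13/18.
For Player 2: with q = P(E), equating a1's and a3's payoffs gives −11q + 5 = 7q − 2 ⇒ q = 7/18.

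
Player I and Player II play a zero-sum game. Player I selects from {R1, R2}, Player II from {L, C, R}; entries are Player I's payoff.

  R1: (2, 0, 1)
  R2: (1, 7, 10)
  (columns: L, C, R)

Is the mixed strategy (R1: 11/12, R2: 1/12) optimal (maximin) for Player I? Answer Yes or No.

Against L this mix gives (11/12)·2 + (1/12)·1 = 23/12.
Against C this mix gives (11/12)·0 + (1/12)·7 = 7/12.
Against R this mix gives (11/12)·1 + (1/12)·10 = 7/4.
Player II will play C, holding Player I to 7/12. Shifting weight toward the row that does better against C would raise this floor (the equalizing mix achieves 7/4 against both C and L), so the proposed strategy is not optimal.

No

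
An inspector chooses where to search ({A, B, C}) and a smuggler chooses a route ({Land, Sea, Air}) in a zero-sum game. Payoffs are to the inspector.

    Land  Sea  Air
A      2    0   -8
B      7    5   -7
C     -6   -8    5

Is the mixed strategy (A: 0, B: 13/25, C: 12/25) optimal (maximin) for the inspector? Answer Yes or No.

Yes

Against Land this mix gives (13/25)·7 + (12/25)·(-6) = 19/25.
Against Sea this mix gives (13/25)·5 + (12/25)·(-8) = -31/25.
Against Air this mix gives (13/25)·(-7) + (12/25)·5 = -31/25.
All of the smuggler's active replies (Sea, Air) yield -31/25, and no column does worse for the inspector. The mix makes the smuggler indifferent and guarantees -31/25, so it is optimal.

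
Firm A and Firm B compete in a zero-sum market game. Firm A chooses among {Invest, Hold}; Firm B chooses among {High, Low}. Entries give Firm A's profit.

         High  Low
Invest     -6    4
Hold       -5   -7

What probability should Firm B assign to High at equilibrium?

11/12

Row minima: Invest → -6, Hold → -7; maximin = -6.
Column maxima: High → -5, Low → 4; minimax = -5.
-6 ≠ -5, so there is no saddle point; optimal play is mixed.
Let Firm A play Invest with probability p. Expected payoff against High: (-6)p + (-5)(1−p) = −p − 5; against Low: 4p + (-7)(1−p) = 11p − 7.
Setting these equal: −p − 5 = 11p − 7 ⇒ −12p = -2 ⇒ p = 1/6, and the value is (-1)·(1/6) − 5 = -31/6.
For Firm B: with q = P(High), equating Invest's and Hold's payoffs gives −10q + 4 = 2q − 7 ⇒ q = 11/12.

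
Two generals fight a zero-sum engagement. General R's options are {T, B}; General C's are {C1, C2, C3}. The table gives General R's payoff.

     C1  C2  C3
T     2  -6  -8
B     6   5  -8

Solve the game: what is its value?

-8

Row minima: T → -8, B → -8; maximin = -8.
Column maxima: C1 → 6, C2 → 5, C3 → -8; minimax = -8.
Since maximin = minimax = -8, there is a saddle point and the value is -8.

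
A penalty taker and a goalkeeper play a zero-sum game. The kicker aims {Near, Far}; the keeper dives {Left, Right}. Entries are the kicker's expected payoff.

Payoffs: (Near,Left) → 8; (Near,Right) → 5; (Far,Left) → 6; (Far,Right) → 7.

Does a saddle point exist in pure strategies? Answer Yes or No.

Row minima: Near → 5, Far → 6; maximin = 6.
Column maxima: Left → 8, Right → 7; minimax = 7.
6 ≠ 7, so no pure-strategy equilibrium exists.

No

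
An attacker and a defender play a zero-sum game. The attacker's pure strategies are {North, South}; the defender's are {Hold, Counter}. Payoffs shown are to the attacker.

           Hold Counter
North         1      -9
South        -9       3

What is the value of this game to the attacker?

Row minima: North → -9, South → -9; maximin = -9.
Column maxima: Hold → 1, Counter → 3; minimax = 1.
-9 ≠ 1, so there is no saddle point; optimal play is mixed.
Let the attacker play North with probability p. Expected payoff against Hold: 1p + (-9)(1−p) = 10p − 9; against Counter: (-9)p + 3(1−p) = −12p + 3.
Setting these equal: 10p − 9 = −12p + 3 ⇒ 22p = 12 ⇒ p = 6/11, and the value is (10)·(6/11) − 9 = -39/11.
For the defender: with q = P(Hold), equating North's and South's payoffs gives 10q − 9 = −12q + 3 ⇒ q = 6/11.

-39/11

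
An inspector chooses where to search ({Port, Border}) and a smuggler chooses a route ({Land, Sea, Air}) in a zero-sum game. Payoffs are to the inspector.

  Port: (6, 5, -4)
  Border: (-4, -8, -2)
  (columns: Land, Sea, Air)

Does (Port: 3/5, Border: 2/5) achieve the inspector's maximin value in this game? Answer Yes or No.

No

Against Land this mix gives (3/5)·6 + (2/5)·(-4) = 2.
Against Sea this mix gives (3/5)·5 + (2/5)·(-8) = -1/5.
Against Air this mix gives (3/5)·(-4) + (2/5)·(-2) = -16/5.
The smuggler will play Air, holding the inspector to -16/5. Shifting weight toward the row that does better against Air would raise this floor (the equalizing mix achieves -14/5 against both Air and Sea), so the proposed strategy is not optimal.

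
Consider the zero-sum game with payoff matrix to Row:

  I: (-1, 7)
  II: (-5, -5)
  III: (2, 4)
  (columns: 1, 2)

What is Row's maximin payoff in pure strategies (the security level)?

Row minima: I → -1, II → -5, III → 2.
The best of these is 2.

2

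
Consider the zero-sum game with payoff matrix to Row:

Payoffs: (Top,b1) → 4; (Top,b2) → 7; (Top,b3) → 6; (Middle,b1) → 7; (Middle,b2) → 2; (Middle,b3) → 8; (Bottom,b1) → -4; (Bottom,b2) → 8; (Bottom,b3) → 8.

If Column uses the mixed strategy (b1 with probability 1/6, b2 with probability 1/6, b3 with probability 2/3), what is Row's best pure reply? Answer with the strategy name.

Middle

Expected payoff of Top: (1/6)·4 + (1/6)·7 + (2/3)·6 = 35/6.
Expected payoff of Middle: (1/6)·7 + (1/6)·2 + (2/3)·8 = 41/6.
Expected payoff of Bottom: (1/6)·(-4) + (1/6)·8 + (2/3)·8 = 6.
The largest is 41/6, so Row's best response is Middle.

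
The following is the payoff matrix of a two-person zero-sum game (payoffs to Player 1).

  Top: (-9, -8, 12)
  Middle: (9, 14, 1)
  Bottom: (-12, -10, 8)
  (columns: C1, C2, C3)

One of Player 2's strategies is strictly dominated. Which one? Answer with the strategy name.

C2

C1 holds Player 1's payoff strictly below C2 in every row: -9 < -8, 9 < 14, -12 < -10.
So C2 is strictly dominated for Player 2.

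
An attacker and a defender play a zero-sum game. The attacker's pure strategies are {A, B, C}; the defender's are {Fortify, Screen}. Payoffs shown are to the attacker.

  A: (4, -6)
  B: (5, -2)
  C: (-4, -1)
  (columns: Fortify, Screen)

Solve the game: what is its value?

Row minima: A → -6, B → -2, C → -4; maximin = -2.
Column maxima: Fortify → 5, Screen → -1; minimax = -1.
-2 ≠ -1, so there is no saddle point; optimal play is mixed.
A is strictly dominated by B, so the attacker never plays it.
On the remaining 2×2 (B, C vs Fortify, Screen):
Let the attacker play B with probability p. Expected payoff against Fortify: 5p + (-4)(1−p) = 9p − 4; against Screen: (-2)p + (-1)(1−p) = −p − 1.
Setting these equal: 9p − 4 = −p − 1 ⇒ 10p = 3 ⇒ p = 3/10, and the value is (9)·(3/10) − 4 = -13/10.
For the defender: with q = P(Fortify), equating B's and C's payoffs gives 7q − 2 = −3q − 1 ⇒ q = 1/10.

-13/10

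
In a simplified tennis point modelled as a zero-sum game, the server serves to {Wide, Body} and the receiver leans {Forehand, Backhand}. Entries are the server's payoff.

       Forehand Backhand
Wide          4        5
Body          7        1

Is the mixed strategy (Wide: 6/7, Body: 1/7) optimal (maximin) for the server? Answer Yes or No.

Against Forehand this mix gives (6/7)·4 + (1/7)·7 = 31/7.
Against Backhand this mix gives (6/7)·5 + (1/7)·1 = 31/7.
All of the receiver's active replies (Forehand, Backhand) yield 31/7, and no column does worse for the server. The mix makes the receiver indifferent and guarantees 31/7, so it is optimal.

Yes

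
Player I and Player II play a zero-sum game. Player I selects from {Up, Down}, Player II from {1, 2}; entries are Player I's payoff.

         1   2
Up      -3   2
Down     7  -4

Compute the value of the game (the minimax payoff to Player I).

Row minima: Up → -3, Down → -4; maximin = -3.
Column maxima: 1 → 7, 2 → 2; minimax = 2.
-3 ≠ 2, so there is no saddle point; optimal play is mixed.
Let Player I play Up with probability p. Expected payoff against 1: (-3)p + 7(1−p) = −10p + 7; against 2: 2p + (-4)(1−p) = 6p − 4.
Setting these equal: −10p + 7 = 6p − 4 ⇒ −16p = -11 ⇒ p = 11/16, and the value is (-10)·(11/16) + 7 = 1/8.
For Player II: with q = P(1), equating Up's and Down's payoffs gives −5q + 2 = 11q − 4 ⇒ q = 3/8.

1/8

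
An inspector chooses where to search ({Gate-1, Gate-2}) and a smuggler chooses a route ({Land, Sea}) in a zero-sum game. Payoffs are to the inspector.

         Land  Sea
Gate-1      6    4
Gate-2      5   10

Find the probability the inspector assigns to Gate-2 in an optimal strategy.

2/7

Row minima: Gate-1 → 4, Gate-2 → 5; maximin = 5.
Column maxima: Land → 6, Sea → 10; minimax = 6.
5 ≠ 6, so there is no saddle point; optimal play is mixed.
Let the inspector play Gate-1 with probability p. Expected payoff against Land: 6p + 5(1−p) = p + 5; against Sea: 4p + 10(1−p) = −6p + 10.
Setting these equal: p + 5 = −6p + 10 ⇒ 7p = 5 ⇒ p = 5/7, and the value is (1)·(5/7) + 5 = 40/7.
For the smuggler: with q = P(Land), equating Gate-1's and Gate-2's payoffs gives 2q + 4 = −5q + 10 ⇒ q = 6/7.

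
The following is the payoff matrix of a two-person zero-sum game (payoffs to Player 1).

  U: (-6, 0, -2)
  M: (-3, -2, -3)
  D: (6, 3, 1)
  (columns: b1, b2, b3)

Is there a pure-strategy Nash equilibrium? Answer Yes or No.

Yes

Row minima: U → -6, M → -3, D → 1; maximin = 1.
Column maxima: b1 → 6, b2 → 3, b3 → 1; minimax = 1.
maximin = minimax = 1, so a saddle point exists.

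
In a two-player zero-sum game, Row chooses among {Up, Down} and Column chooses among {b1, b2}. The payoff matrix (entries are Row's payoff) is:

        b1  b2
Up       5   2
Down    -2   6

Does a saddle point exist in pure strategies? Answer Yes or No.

Row minima: Up → 2, Down → -2; maximin = 2.
Column maxima: b1 → 5, b2 → 6; minimax = 5.
2 ≠ 5, so no pure-strategy equilibrium exists.

No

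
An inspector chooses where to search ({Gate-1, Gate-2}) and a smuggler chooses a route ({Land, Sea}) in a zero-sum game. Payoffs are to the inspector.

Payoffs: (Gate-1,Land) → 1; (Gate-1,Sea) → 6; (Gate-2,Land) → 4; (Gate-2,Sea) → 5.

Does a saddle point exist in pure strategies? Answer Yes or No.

Row minima: Gate-1 → 1, Gate-2 → 4; maximin = 4.
Column maxima: Land → 4, Sea → 6; minimax = 4.
maximin = minimax = 4, so a saddle point exists.

Yes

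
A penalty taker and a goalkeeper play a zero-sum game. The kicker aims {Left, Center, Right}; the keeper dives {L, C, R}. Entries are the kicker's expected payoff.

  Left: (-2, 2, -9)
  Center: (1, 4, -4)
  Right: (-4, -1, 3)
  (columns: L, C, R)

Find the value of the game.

-13/12

Row minima: Left → -9, Center → -4, Right → -4; maximin = -4.
Column maxima: L → 1, C → 4, R → 3; minimax = 1.
-4 ≠ 1, so there is no saddle point; optimal play is mixed.
Left is strictly dominated by Center, so the kicker never plays it.
C is strictly dominated by L (it gives the kicker strictly more in every row), so the keeper never plays it.
On the remaining 2×2 (Center, Right vs L, R):
Let the kicker play Center with probability p. Expected payoff against L: 1p + (-4)(1−p) = 5p − 4; against R: (-4)p + 3(1−p) = −7p + 3.
Setting these equal: 5p − 4 = −7p + 3 ⇒ 12p = 7 ⇒ p = 7/12, and the value is (5)·(7/12) − 4 = -13/12.
For the keeper: with q = P(L), equating Center's and Right's payoffs gives 5q − 4 = −7q + 3 ⇒ q = 7/12.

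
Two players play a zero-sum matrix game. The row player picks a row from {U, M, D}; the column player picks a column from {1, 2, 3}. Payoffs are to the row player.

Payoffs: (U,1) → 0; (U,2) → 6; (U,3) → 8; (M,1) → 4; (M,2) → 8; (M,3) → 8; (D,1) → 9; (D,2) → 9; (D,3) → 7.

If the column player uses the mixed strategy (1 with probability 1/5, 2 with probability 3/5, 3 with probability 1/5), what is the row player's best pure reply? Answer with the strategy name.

D

Expected payoff of U: (1/5)·0 + (3/5)·6 + (1/5)·8 = 26/5.
Expected payoff of M: (1/5)·4 + (3/5)·8 + (1/5)·8 = 36/5.
Expected payoff of D: (1/5)·9 + (3/5)·9 + (1/5)·7 = 43/5.
The largest is 43/5, so the row player's best response is D.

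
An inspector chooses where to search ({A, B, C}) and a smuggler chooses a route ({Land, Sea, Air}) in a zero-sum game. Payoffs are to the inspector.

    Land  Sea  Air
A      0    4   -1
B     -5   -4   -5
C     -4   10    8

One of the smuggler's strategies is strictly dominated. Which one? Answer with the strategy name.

Land holds the inspector's payoff strictly below Sea in every row: 0 < 4, -5 < -4, -4 < 10.
So Sea is strictly dominated for the smuggler.

Sea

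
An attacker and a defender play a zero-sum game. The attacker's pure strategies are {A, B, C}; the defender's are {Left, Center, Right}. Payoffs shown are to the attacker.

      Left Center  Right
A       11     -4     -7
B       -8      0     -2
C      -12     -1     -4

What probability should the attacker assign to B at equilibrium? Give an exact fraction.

Row minima: A → -7, B → -8, C → -12; maximin = -7.
Column maxima: Left → 11, Center → 0, Right → -2; minimax = -2.
-7 ≠ -2, so there is no saddle point; optimal play is mixed.
C is strictly dominated by B, so the attacker never plays it.
Center is strictly dominated by Right (it gives the attacker strictly more in every row), so the defender never plays it.
On the remaining 2×2 (A, B vs Left, Right):
Let the attacker play A with probability p. Expected payoff against Left: 11p + (-8)(1−p) = 19p − 8; against Right: (-7)p + (-2)(1−p) = −5p − 2.
Setting these equal: 19p − 8 = −5p − 2 ⇒ 24p = 6 ⇒ p = 1/4, and the value is (19)·(1/4) − 8 = -13/4.
For the defender: with q = P(Left), equating A's and B's payoffs gives 18q − 7 = −6q − 2 ⇒ q = 5/24.

3/4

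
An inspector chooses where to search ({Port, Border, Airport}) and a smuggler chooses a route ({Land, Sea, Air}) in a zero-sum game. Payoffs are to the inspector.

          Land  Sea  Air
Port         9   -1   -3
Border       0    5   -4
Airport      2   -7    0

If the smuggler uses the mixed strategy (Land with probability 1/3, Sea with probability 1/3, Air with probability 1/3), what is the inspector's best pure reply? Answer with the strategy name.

Port

Expected payoff of Port: (1/3)·9 + (1/3)·(-1) + (1/3)·(-3) = 5/3.
Expected payoff of Border: (1/3)·0 + (1/3)·5 + (1/3)·(-4) = 1/3.
Expected payoff of Airport: (1/3)·2 + (1/3)·(-7) + (1/3)·0 = -5/3.
The largest is 5/3, so the inspector's best response is Port.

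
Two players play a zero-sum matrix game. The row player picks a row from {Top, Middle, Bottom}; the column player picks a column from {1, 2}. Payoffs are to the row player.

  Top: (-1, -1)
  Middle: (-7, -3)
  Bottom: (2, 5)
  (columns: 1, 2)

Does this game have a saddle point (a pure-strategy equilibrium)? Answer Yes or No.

Row minima: Top → -1, Middle → -7, Bottom → 2; maximin = 2.
Column maxima: 1 → 2, 2 → 5; minimax = 2.
maximin = minimax = 2, so a saddle point exists.

Yes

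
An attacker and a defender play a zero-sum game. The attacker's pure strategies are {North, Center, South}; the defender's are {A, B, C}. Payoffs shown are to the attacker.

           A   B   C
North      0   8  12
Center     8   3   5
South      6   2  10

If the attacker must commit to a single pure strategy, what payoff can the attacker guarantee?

Row minima: North → 0, Center → 3, South → 2.
The best of these is 3.

3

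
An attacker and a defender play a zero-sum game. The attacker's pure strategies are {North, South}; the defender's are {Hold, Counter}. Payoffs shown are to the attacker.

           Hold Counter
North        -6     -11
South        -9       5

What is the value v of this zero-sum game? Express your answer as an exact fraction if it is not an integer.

Row minima: North → -11, South → -9; maximin = -9.
Column maxima: Hold → -6, Counter → 5; minimax = -6.
-9 ≠ -6, so there is no saddle point; optimal play is mixed.
Let the attacker play North with probability p. Expected payoff against Hold: (-6)p + (-9)(1−p) = 3p − 9; against Counter: (-11)p + 5(1−p) = −16p + 5.
Setting these equal: 3p − 9 = −16p + 5 ⇒ 19p = 14 ⇒ p = 14/19, and the value is (3)·(14/19) − 9 = -129/19.
For the defender: with q = P(Hold), equating North's and South's payoffs gives 5q − 11 = −14q + 5 ⇒ q = 16/19.

-129/19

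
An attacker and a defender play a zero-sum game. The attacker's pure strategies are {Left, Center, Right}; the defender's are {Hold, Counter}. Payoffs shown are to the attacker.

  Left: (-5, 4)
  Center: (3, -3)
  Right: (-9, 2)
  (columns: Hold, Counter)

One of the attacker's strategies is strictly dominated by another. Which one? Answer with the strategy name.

Left gives a strictly higher payoff than Right against every column: -5 > -9, 4 > 2.
So Right is strictly dominated and the attacker never plays it.

Right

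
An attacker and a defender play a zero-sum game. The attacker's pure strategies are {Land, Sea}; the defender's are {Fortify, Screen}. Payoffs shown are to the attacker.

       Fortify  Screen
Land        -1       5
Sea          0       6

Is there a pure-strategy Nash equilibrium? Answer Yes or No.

Yes

Row minima: Land → -1, Sea → 0; maximin = 0.
Column maxima: Fortify → 0, Screen → 6; minimax = 0.
maximin = minimax = 0, so a saddle point exists.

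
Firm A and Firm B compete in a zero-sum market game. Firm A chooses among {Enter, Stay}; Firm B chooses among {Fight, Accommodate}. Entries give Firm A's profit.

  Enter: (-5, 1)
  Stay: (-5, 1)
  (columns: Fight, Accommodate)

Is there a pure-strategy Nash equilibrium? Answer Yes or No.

Yes

Row minima: Enter → -5, Stay → -5; maximin = -5.
Column maxima: Fight → -5, Accommodate → 1; minimax = -5.
maximin = minimax = -5, so a saddle point exists.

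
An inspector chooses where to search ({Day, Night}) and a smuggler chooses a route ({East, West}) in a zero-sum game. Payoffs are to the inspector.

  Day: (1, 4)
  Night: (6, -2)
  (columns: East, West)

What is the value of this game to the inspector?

26/11

Row minima: Day → 1, Night → -2; maximin = 1.
Column maxima: East → 6, West → 4; minimax = 4.
1 ≠ 4, so there is no saddle point; optimal play is mixed.
Let the inspector play Day with probability p. Expected payoff against East: 1p + 6(1−p) = −5p + 6; against West: 4p + (-2)(1−p) = 6p − 2.
Setting these equal: −5p + 6 = 6p − 2 ⇒ −11p = -8 ⇒ p = 8/11, and the value is (-5)·(8/11) + 6 = 26/11.
For the smuggler: with q = P(East), equating Day's and Night's payoffs gives −3q + 4 = 8q − 2 ⇒ q = 6/11.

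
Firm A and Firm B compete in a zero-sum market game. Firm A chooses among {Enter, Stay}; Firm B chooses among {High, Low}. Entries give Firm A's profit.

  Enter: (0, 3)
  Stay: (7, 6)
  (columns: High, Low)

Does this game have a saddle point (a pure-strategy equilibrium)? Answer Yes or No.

Yes

Row minima: Enter → 0, Stay → 6; maximin = 6.
Column maxima: High → 7, Low → 6; minimax = 6.
maximin = minimax = 6, so a saddle point exists.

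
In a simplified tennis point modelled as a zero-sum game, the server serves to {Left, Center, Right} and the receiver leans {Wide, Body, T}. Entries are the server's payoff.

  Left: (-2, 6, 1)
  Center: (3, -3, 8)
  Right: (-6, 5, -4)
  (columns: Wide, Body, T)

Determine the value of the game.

6/7

Row minima: Left → -2, Center → -3, Right → -6; maximin = -2.
Column maxima: Wide → 3, Body → 6, T → 8; minimax = 3.
-2 ≠ 3, so there is no saddle point; optimal play is mixed.
Right is strictly dominated by Left, so the server never plays it.
T is strictly dominated by Wide (it gives the server strictly more in every row), so the receiver never plays it.
On the remaining 2×2 (Left, Center vs Wide, Body):
Let the server play Left with probability p. Expected payoff against Wide: (-2)p + 3(1−p) = −5p + 3; against Body: 6p + (-3)(1−p) = 9p − 3.
Setting these equal: −5p + 3 = 9p − 3 ⇒ −14p = -6 ⇒ p = 3/7, and the value is (-5)·(3/7) + 3 = 6/7.
For the receiver: with q = P(Wide), equating Left's and Center's payoffs gives −8q + 6 = 6q − 3 ⇒ q = 9/14.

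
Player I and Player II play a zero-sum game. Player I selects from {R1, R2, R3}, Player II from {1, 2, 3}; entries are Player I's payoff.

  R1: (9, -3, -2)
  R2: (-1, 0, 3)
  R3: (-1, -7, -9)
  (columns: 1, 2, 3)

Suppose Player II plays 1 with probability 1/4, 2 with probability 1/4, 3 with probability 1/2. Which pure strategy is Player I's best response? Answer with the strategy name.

Expected payoff of R1: (1/4)·9 + (1/4)·(-3) + (1/2)·(-2) = 1/2.
Expected payoff of R2: (1/4)·(-1) + (1/4)·0 + (1/2)·3 = 5/4.
Expected payoff of R3: (1/4)·(-1) + (1/4)·(-7) + (1/2)·(-9) = -13/2.
The largest is 5/4, so Player I's best response is R2.

R2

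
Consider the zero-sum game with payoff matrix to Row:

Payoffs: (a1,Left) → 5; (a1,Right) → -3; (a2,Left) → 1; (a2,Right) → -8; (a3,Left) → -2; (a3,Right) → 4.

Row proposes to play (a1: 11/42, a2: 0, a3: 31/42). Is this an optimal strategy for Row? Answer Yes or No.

No

Against Left this mix gives (11/42)·5 + (31/42)·(-2) = -1/6.
Against Right this mix gives (11/42)·(-3) + (31/42)·4 = 13/6.
Column will play Left, holding Row to -1/6. Shifting weight toward the row that does better against Left would raise this floor (the equalizing mix achieves 1 against both Left and Right), so the proposed strategy is not optimal.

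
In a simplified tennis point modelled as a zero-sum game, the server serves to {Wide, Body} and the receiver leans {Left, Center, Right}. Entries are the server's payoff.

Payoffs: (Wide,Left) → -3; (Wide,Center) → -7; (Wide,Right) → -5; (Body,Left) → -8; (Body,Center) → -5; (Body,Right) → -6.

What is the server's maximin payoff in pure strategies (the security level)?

-7

Row minima: Wide → -7, Body → -8.
The best of these is -7.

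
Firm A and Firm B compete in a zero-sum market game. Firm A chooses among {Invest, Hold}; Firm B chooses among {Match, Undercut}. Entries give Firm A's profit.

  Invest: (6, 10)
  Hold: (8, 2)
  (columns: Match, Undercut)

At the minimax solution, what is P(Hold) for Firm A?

2/5

Row minima: Invest → 6, Hold → 2; maximin = 6.
Column maxima: Match → 8, Undercut → 10; minimax = 8.
6 ≠ 8, so there is no saddle point; optimal play is mixed.
Let Firm A play Invest with probability p. Expected payoff against Match: 6p + 8(1−p) = −2p + 8; against Undercut: 10p + 2(1−p) = 8p + 2.
Setting these equal: −2p + 8 = 8p + 2 ⇒ −10p = -6 ⇒ p = 3/5, and the value is (-2)·(3/5) + 8 = 34/5.
For Firm B: with q = P(Match), equating Invest's and Hold's payoffs gives −4q + 10 = 6q + 2 ⇒ q = 4/5.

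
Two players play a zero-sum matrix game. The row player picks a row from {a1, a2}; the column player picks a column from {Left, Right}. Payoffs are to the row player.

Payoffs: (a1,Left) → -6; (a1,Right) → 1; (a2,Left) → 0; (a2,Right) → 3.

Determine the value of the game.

0

Row minima: a1 → -6, a2 → 0; maximin = 0.
Column maxima: Left → 0, Right → 3; minimax = 0.
Since maximin = minimax = 0, there is a saddle point and the value is 0.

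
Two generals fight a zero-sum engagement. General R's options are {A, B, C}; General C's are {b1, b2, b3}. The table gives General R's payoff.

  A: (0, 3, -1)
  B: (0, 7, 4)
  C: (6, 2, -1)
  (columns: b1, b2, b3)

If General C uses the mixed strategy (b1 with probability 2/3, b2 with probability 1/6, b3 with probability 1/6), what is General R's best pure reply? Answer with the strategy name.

Expected payoff of A: (2/3)·0 + (1/6)·3 + (1/6)·(-1) = 1/3.
Expected payoff of B: (2/3)·0 + (1/6)·7 + (1/6)·4 = 11/6.
Expected payoff of C: (2/3)·6 + (1/6)·2 + (1/6)·(-1) = 25/6.
The largest is 25/6, so General R's best response is C.

C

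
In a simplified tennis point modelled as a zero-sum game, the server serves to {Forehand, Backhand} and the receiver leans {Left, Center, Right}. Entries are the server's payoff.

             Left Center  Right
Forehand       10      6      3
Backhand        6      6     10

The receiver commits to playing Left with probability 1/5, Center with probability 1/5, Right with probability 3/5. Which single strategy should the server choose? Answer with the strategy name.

Backhand

Expected payoff of Forehand: (1/5)·10 + (1/5)·6 + (3/5)·3 = 5.
Expected payoff of Backhand: (1/5)·6 + (1/5)·6 + (3/5)·10 = 42/5.
The largest is 42/5, so the server's best response is Backhand.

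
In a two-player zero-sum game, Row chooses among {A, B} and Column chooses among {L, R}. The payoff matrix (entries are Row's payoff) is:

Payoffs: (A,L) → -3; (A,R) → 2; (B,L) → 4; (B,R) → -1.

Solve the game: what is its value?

Row minima: A → -3, B → -1; maximin = -1.
Column maxima: L → 4, R → 2; minimax = 2.
-1 ≠ 2, so there is no saddle point; optimal play is mixed.
Let Row play A with probability p. Expected payoff against L: (-3)p + 4(1−p) = −7p + 4; against R: 2p + (-1)(1−p) = 3p − 1.
Setting these equal: −7p + 4 = 3p − 1 ⇒ −10p = -5 ⇒ p = 1/2, and the value is (-7)·(1/2) + 4 = 1/2.
For Column: with q = P(L), equating A's and B's payoffs gives −5q + 2 = 5q − 1 ⇒ q = 3/10.

1/2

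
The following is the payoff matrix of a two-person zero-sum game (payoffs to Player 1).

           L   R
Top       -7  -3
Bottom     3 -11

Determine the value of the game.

-43/9

Row minima: Top → -7, Bottom → -11; maximin = -7.
Column maxima: L → 3, R → -3; minimax = -3.
-7 ≠ -3, so there is no saddle point; optimal play is mixed.
Let Player 1 play Top with probability p. Expected payoff against L: (-7)p + 3(1−p) = −10p + 3; against R: (-3)p + (-11)(1−p) = 8p − 11.
Setting these equal: −10p + 3 = 8p − 11 ⇒ −18p = -14 ⇒ p = 7/9, and the value is (-10)·(7/9) + 3 = -43/9.
For Player 2: with q = P(L), equating Top's and Bottom's payoffs gives −4q − 3 = 14q − 11 ⇒ q = 4/9.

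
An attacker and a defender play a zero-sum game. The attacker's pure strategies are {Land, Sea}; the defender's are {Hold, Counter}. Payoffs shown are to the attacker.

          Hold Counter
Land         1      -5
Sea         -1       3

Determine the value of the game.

Row minima: Land → -5, Sea → -1; maximin = -1.
Column maxima: Hold → 1, Counter → 3; minimax = 1.
-1 ≠ 1, so there is no saddle point; optimal play is mixed.
Let the attacker play Land with probability p. Expected payoff against Hold: 1p + (-1)(1−p) = 2p − 1; against Counter: (-5)p + 3(1−p) = −8p + 3.
Setting these equal: 2p − 1 = −8p + 3 ⇒ 10p = 4 ⇒ p = 2/5, and the value is (2)·(2/5) − 1 = -1/5.
For the defender: with q = P(Hold), equating Land's and Sea's payoffs gives 6q − 5 = −4q + 3 ⇒ q = 4/5.

-1/5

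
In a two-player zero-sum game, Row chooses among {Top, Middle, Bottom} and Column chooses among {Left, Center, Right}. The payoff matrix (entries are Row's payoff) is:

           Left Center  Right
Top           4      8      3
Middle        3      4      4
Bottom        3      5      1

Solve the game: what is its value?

7/2

Row minima: Top → 3, Middle → 3, Bottom → 1; maximin = 3.
Column maxima: Left → 4, Center → 8, Right → 4; minimax = 4.
3 ≠ 4, so there is no saddle point; optimal play is mixed.
Bottom is strictly dominated by Top, so Row never plays it.
Center is strictly dominated by Left (it gives Row strictly more in every row), so Column never plays it.
On the remaining 2×2 (Top, Middle vs Left, Right):
Let Row play Top with probability p. Expected payoff against Left: 4p + 3(1−p) = p + 3; against Right: 3p + 4(1−p) = −p + 4.
Setting these equal: p + 3 = −p + 4 ⇒ 2p = 1 ⇒ p = 1/2, and the value is (1)·(1/2) + 3 = 7/2.
For Column: with q = P(Left), equating Top's and Middle's payoffs gives q + 3 = −q + 4 ⇒ q = 1/2.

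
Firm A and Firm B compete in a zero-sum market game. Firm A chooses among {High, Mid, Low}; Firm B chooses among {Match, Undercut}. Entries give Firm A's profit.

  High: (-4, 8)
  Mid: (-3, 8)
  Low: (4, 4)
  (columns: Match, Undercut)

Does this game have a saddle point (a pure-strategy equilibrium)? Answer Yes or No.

Row minima: High → -4, Mid → -3, Low → 4; maximin = 4.
Column maxima: Match → 4, Undercut → 8; minimax = 4.
maximin = minimax = 4, so a saddle point exists.

Yes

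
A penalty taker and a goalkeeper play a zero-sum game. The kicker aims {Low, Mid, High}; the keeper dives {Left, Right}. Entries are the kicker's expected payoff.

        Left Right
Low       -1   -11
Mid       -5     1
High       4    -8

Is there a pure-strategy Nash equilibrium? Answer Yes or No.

Row minima: Low → -11, Mid → -5, High → -8; maximin = -5.
Column maxima: Left → 4, Right → 1; minimax = 1.
-5 ≠ 1, so no pure-strategy equilibrium exists.

No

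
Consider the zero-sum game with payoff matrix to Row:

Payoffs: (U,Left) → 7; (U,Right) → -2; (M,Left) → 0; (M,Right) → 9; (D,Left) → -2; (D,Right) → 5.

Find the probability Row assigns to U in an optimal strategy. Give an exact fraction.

Row minima: U → -2, M → 0, D → -2; maximin = 0.
Column maxima: Left → 7, Right → 9; minimax = 7.
0 ≠ 7, so there is no saddle point; optimal play is mixed.
D is strictly dominated by M, so Row never plays it.
On the remaining 2×2 (U, M vs Left, Right):
Let Row play U with probability p. Expected payoff against Left: 7p + 0(1−p) = 7p; against Right: (-2)p + 9(1−p) = −11p + 9.
Setting these equal: 7p = −11p + 9 ⇒ 18p = 9 ⇒ p = 1/2, and the value is (7)·(1/2) = 7/2.
For Column: with q = P(Left), equating U's and M's payoffs gives 9q − 2 = −9q + 9 ⇒ q = 11/18.

1/2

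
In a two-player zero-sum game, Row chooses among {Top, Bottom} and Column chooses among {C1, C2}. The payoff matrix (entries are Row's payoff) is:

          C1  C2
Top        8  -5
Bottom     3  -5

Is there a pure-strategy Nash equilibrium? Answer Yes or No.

Yes

Row minima: Top → -5, Bottom → -5; maximin = -5.
Column maxima: C1 → 8, C2 → -5; minimax = -5.
maximin = minimax = -5, so a saddle point exists.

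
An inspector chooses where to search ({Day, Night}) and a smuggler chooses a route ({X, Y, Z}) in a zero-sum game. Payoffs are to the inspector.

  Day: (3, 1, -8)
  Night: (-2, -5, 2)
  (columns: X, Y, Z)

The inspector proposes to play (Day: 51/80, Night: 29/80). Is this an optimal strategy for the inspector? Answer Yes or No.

No

Against X this mix gives (51/80)·3 + (29/80)·(-2) = 19/16.
Against Y this mix gives (51/80)·1 + (29/80)·(-5) = -47/40.
Against Z this mix gives (51/80)·(-8) + (29/80)·2 = -35/8.
The smuggler will play Z, holding the inspector to -35/8. Shifting weight toward the row that does better against Z would raise this floor (the equalizing mix achieves -19/8 against both Z and Y), so the proposed strategy is not optimal.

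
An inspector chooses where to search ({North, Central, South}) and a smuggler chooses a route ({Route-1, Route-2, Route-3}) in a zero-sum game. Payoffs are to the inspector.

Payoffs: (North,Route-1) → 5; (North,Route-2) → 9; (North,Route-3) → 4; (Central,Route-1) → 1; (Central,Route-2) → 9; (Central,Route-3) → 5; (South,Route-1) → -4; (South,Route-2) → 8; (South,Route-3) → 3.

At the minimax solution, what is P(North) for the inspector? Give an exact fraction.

4/5

Row minima: North → 4, Central → 1, South → -4; maximin = 4.
Column maxima: Route-1 → 5, Route-2 → 9, Route-3 → 5; minimax = 5.
4 ≠ 5, so there is no saddle point; optimal play is mixed.
South is strictly dominated by North, so the inspector never plays it.
Route-2 is strictly dominated by Route-1 (it gives the inspector strictly more in every row), so the smuggler never plays it.
On the remaining 2×2 (North, Central vs Route-1, Route-3):
Let the inspector play North with probability p. Expected payoff against Route-1: 5p + 1(1−p) = 4p + 1; against Route-3: 4p + 5(1−p) = −p + 5.
Setting these equal: 4p + 1 = −p + 5 ⇒ 5p = 4 ⇒ p = 4/5, and the value is (4)·(4/5) + 1 = 21/5.
For the smuggler: with q = P(Route-1), equating North's and Central's payoffs gives q + 4 = −4q + 5 ⇒ q = 1/5.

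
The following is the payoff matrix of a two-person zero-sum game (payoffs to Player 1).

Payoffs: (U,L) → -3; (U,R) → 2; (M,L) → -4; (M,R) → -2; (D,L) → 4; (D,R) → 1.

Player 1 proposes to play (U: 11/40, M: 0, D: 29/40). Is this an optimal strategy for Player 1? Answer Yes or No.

Against L this mix gives (11/40)·(-3) + (29/40)·4 = 83/40.
Against R this mix gives (11/40)·2 + (29/40)·1 = 51/40.
Player 2 will play R, holding Player 1 to 51/40. Shifting weight toward the row that does better against R would raise this floor (the equalizing mix achieves 11/8 against both R and L), so the proposed strategy is not optimal.

No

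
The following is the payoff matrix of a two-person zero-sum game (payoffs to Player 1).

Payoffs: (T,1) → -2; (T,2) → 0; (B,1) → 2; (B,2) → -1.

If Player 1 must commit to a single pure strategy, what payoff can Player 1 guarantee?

Row minima: T → -2, B → -1.
The best of these is -1.

-1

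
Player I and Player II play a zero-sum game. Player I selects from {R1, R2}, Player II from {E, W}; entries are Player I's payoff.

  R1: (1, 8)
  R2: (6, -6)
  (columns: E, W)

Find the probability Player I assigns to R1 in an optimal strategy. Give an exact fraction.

Row minima: R1 → 1, R2 → -6; maximin = 1.
Column maxima: E → 6, W → 8; minimax = 6.
1 ≠ 6, so there is no saddle point; optimal play is mixed.
Let Player I play R1 with probability p. Expected payoff against E: 1p + 6(1−p) = −5p + 6; against W: 8p + (-6)(1−p) = 14p − 6.
Setting these equal: −5p + 6 = 14p − 6 ⇒ −19p = -12 ⇒ p = 12/19, and the value is (-5)·(12/19) + 6 = 54/19.
For Player II: with q = P(E), equating R1's and R2's payoffs gives −7q + 8 = 12q − 6 ⇒ q = 14/19.

12/19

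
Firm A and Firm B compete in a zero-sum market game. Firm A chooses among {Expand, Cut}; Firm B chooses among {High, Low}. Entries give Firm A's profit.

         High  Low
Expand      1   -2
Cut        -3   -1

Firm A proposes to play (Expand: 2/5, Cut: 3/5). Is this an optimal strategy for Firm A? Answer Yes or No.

Against High this mix gives (2/5)·1 + (3/5)·(-3) = -7/5.
Against Low this mix gives (2/5)·(-2) + (3/5)·(-1) = -7/5.
All of Firm B's active replies (High, Low) yield -7/5, and no column does worse for Firm A. The mix makes Firm B indifferent and guarantees -7/5, so it is optimal.

Yes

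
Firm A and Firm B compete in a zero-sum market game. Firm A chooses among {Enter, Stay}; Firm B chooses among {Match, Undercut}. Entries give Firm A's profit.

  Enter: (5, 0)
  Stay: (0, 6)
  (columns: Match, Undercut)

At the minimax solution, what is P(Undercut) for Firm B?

Row minima: Enter → 0, Stay → 0; maximin = 0.
Column maxima: Match → 5, Undercut → 6; minimax = 5.
0 ≠ 5, so there is no saddle point; optimal play is mixed.
Let Firm A play Enter with probability p. Expected payoff against Match: 5p + 0(1−p) = 5p; against Undercut: 0p + 6(1−p) = −6p + 6.
Setting these equal: 5p = −6p + 6 ⇒ 11p = 6 ⇒ p = 6/11, and the value is (5)·(6/11) = 30/11.
For Firm B: with q = P(Match), equating Enter's and Stay's payoffs gives 5q = −6q + 6 ⇒ q = 6/11.

5/11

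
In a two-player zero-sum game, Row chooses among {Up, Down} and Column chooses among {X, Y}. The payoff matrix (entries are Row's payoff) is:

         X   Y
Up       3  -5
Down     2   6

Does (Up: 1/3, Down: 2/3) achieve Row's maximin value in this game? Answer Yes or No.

Yes

Against X this mix gives (1/3)·3 + (2/3)·2 = 7/3.
Against Y this mix gives (1/3)·(-5) + (2/3)·6 = 7/3.
All of Column's active replies (X, Y) yield 7/3, and no column does worse for Row. The mix makes Column indifferent and guarantees 7/3, so it is optimal.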